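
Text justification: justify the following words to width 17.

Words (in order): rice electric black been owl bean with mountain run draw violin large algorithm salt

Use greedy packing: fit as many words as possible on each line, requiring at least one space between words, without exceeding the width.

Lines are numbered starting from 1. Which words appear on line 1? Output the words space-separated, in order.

Answer: rice electric

Derivation:
Line 1: ['rice', 'electric'] (min_width=13, slack=4)
Line 2: ['black', 'been', 'owl'] (min_width=14, slack=3)
Line 3: ['bean', 'with'] (min_width=9, slack=8)
Line 4: ['mountain', 'run', 'draw'] (min_width=17, slack=0)
Line 5: ['violin', 'large'] (min_width=12, slack=5)
Line 6: ['algorithm', 'salt'] (min_width=14, slack=3)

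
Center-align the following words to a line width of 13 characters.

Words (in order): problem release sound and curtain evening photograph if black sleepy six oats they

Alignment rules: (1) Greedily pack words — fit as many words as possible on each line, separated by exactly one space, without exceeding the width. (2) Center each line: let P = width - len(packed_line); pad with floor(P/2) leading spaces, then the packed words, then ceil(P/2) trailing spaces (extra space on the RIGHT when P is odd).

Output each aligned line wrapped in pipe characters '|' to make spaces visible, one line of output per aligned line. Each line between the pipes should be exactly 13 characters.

Answer: |   problem   |
|release sound|
| and curtain |
|   evening   |
|photograph if|
|black sleepy |
|six oats they|

Derivation:
Line 1: ['problem'] (min_width=7, slack=6)
Line 2: ['release', 'sound'] (min_width=13, slack=0)
Line 3: ['and', 'curtain'] (min_width=11, slack=2)
Line 4: ['evening'] (min_width=7, slack=6)
Line 5: ['photograph', 'if'] (min_width=13, slack=0)
Line 6: ['black', 'sleepy'] (min_width=12, slack=1)
Line 7: ['six', 'oats', 'they'] (min_width=13, slack=0)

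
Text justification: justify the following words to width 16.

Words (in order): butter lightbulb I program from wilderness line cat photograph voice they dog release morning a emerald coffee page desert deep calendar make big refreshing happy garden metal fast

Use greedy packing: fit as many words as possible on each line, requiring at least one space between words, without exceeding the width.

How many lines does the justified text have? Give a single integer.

Line 1: ['butter', 'lightbulb'] (min_width=16, slack=0)
Line 2: ['I', 'program', 'from'] (min_width=14, slack=2)
Line 3: ['wilderness', 'line'] (min_width=15, slack=1)
Line 4: ['cat', 'photograph'] (min_width=14, slack=2)
Line 5: ['voice', 'they', 'dog'] (min_width=14, slack=2)
Line 6: ['release', 'morning'] (min_width=15, slack=1)
Line 7: ['a', 'emerald', 'coffee'] (min_width=16, slack=0)
Line 8: ['page', 'desert', 'deep'] (min_width=16, slack=0)
Line 9: ['calendar', 'make'] (min_width=13, slack=3)
Line 10: ['big', 'refreshing'] (min_width=14, slack=2)
Line 11: ['happy', 'garden'] (min_width=12, slack=4)
Line 12: ['metal', 'fast'] (min_width=10, slack=6)
Total lines: 12

Answer: 12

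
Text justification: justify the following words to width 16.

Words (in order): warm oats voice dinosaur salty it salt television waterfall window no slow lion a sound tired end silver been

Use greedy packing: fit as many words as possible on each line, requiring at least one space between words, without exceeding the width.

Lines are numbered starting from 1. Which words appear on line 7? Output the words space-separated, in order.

Answer: sound tired end

Derivation:
Line 1: ['warm', 'oats', 'voice'] (min_width=15, slack=1)
Line 2: ['dinosaur', 'salty'] (min_width=14, slack=2)
Line 3: ['it', 'salt'] (min_width=7, slack=9)
Line 4: ['television'] (min_width=10, slack=6)
Line 5: ['waterfall', 'window'] (min_width=16, slack=0)
Line 6: ['no', 'slow', 'lion', 'a'] (min_width=14, slack=2)
Line 7: ['sound', 'tired', 'end'] (min_width=15, slack=1)
Line 8: ['silver', 'been'] (min_width=11, slack=5)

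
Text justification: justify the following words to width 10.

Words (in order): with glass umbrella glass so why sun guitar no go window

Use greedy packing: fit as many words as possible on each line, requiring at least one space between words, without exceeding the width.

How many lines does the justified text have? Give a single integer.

Line 1: ['with', 'glass'] (min_width=10, slack=0)
Line 2: ['umbrella'] (min_width=8, slack=2)
Line 3: ['glass', 'so'] (min_width=8, slack=2)
Line 4: ['why', 'sun'] (min_width=7, slack=3)
Line 5: ['guitar', 'no'] (min_width=9, slack=1)
Line 6: ['go', 'window'] (min_width=9, slack=1)
Total lines: 6

Answer: 6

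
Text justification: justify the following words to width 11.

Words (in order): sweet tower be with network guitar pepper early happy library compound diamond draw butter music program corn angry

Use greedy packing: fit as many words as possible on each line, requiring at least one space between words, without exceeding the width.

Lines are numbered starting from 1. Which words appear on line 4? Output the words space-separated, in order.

Line 1: ['sweet', 'tower'] (min_width=11, slack=0)
Line 2: ['be', 'with'] (min_width=7, slack=4)
Line 3: ['network'] (min_width=7, slack=4)
Line 4: ['guitar'] (min_width=6, slack=5)
Line 5: ['pepper'] (min_width=6, slack=5)
Line 6: ['early', 'happy'] (min_width=11, slack=0)
Line 7: ['library'] (min_width=7, slack=4)
Line 8: ['compound'] (min_width=8, slack=3)
Line 9: ['diamond'] (min_width=7, slack=4)
Line 10: ['draw', 'butter'] (min_width=11, slack=0)
Line 11: ['music'] (min_width=5, slack=6)
Line 12: ['program'] (min_width=7, slack=4)
Line 13: ['corn', 'angry'] (min_width=10, slack=1)

Answer: guitar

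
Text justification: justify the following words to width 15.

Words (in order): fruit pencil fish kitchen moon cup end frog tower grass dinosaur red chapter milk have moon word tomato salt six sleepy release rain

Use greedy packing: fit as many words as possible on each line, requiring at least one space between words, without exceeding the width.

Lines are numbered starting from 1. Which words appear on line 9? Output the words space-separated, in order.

Answer: salt six sleepy

Derivation:
Line 1: ['fruit', 'pencil'] (min_width=12, slack=3)
Line 2: ['fish', 'kitchen'] (min_width=12, slack=3)
Line 3: ['moon', 'cup', 'end'] (min_width=12, slack=3)
Line 4: ['frog', 'tower'] (min_width=10, slack=5)
Line 5: ['grass', 'dinosaur'] (min_width=14, slack=1)
Line 6: ['red', 'chapter'] (min_width=11, slack=4)
Line 7: ['milk', 'have', 'moon'] (min_width=14, slack=1)
Line 8: ['word', 'tomato'] (min_width=11, slack=4)
Line 9: ['salt', 'six', 'sleepy'] (min_width=15, slack=0)
Line 10: ['release', 'rain'] (min_width=12, slack=3)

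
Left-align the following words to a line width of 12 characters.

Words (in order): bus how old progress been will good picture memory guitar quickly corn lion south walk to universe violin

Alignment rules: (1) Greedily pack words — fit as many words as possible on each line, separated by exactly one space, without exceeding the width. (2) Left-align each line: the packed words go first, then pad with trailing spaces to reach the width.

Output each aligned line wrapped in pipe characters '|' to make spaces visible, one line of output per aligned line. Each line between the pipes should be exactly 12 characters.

Line 1: ['bus', 'how', 'old'] (min_width=11, slack=1)
Line 2: ['progress'] (min_width=8, slack=4)
Line 3: ['been', 'will'] (min_width=9, slack=3)
Line 4: ['good', 'picture'] (min_width=12, slack=0)
Line 5: ['memory'] (min_width=6, slack=6)
Line 6: ['guitar'] (min_width=6, slack=6)
Line 7: ['quickly', 'corn'] (min_width=12, slack=0)
Line 8: ['lion', 'south'] (min_width=10, slack=2)
Line 9: ['walk', 'to'] (min_width=7, slack=5)
Line 10: ['universe'] (min_width=8, slack=4)
Line 11: ['violin'] (min_width=6, slack=6)

Answer: |bus how old |
|progress    |
|been will   |
|good picture|
|memory      |
|guitar      |
|quickly corn|
|lion south  |
|walk to     |
|universe    |
|violin      |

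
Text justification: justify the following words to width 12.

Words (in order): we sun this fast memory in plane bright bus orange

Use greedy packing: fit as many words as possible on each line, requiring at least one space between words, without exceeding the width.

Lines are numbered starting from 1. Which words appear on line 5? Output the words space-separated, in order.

Answer: orange

Derivation:
Line 1: ['we', 'sun', 'this'] (min_width=11, slack=1)
Line 2: ['fast', 'memory'] (min_width=11, slack=1)
Line 3: ['in', 'plane'] (min_width=8, slack=4)
Line 4: ['bright', 'bus'] (min_width=10, slack=2)
Line 5: ['orange'] (min_width=6, slack=6)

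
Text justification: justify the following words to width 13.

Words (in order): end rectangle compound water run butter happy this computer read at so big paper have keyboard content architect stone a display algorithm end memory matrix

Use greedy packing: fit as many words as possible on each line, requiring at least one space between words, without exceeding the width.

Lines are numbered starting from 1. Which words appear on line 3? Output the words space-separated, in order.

Line 1: ['end', 'rectangle'] (min_width=13, slack=0)
Line 2: ['compound'] (min_width=8, slack=5)
Line 3: ['water', 'run'] (min_width=9, slack=4)
Line 4: ['butter', 'happy'] (min_width=12, slack=1)
Line 5: ['this', 'computer'] (min_width=13, slack=0)
Line 6: ['read', 'at', 'so'] (min_width=10, slack=3)
Line 7: ['big', 'paper'] (min_width=9, slack=4)
Line 8: ['have', 'keyboard'] (min_width=13, slack=0)
Line 9: ['content'] (min_width=7, slack=6)
Line 10: ['architect'] (min_width=9, slack=4)
Line 11: ['stone', 'a'] (min_width=7, slack=6)
Line 12: ['display'] (min_width=7, slack=6)
Line 13: ['algorithm', 'end'] (min_width=13, slack=0)
Line 14: ['memory', 'matrix'] (min_width=13, slack=0)

Answer: water run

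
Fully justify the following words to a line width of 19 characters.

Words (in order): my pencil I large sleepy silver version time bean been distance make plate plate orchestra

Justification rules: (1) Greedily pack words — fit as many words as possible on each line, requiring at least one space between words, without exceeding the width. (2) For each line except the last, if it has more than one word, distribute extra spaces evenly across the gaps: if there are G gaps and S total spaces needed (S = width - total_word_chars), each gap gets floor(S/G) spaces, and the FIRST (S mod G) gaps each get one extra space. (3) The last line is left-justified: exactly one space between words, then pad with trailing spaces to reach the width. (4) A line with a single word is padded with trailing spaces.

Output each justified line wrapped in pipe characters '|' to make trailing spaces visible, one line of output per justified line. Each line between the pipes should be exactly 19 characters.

Line 1: ['my', 'pencil', 'I', 'large'] (min_width=17, slack=2)
Line 2: ['sleepy', 'silver'] (min_width=13, slack=6)
Line 3: ['version', 'time', 'bean'] (min_width=17, slack=2)
Line 4: ['been', 'distance', 'make'] (min_width=18, slack=1)
Line 5: ['plate', 'plate'] (min_width=11, slack=8)
Line 6: ['orchestra'] (min_width=9, slack=10)

Answer: |my  pencil  I large|
|sleepy       silver|
|version  time  bean|
|been  distance make|
|plate         plate|
|orchestra          |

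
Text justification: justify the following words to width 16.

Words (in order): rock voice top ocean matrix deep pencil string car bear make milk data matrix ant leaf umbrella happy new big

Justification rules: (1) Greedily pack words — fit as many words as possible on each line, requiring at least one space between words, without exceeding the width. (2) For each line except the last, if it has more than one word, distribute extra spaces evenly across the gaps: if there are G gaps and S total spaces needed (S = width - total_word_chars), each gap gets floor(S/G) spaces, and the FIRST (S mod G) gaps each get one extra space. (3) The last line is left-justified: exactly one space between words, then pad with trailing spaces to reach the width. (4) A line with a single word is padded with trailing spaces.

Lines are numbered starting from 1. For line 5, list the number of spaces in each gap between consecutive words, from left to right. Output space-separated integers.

Line 1: ['rock', 'voice', 'top'] (min_width=14, slack=2)
Line 2: ['ocean', 'matrix'] (min_width=12, slack=4)
Line 3: ['deep', 'pencil'] (min_width=11, slack=5)
Line 4: ['string', 'car', 'bear'] (min_width=15, slack=1)
Line 5: ['make', 'milk', 'data'] (min_width=14, slack=2)
Line 6: ['matrix', 'ant', 'leaf'] (min_width=15, slack=1)
Line 7: ['umbrella', 'happy'] (min_width=14, slack=2)
Line 8: ['new', 'big'] (min_width=7, slack=9)

Answer: 2 2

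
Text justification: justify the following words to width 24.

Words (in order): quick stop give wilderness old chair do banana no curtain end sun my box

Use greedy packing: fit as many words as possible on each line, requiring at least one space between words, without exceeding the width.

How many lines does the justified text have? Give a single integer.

Line 1: ['quick', 'stop', 'give'] (min_width=15, slack=9)
Line 2: ['wilderness', 'old', 'chair', 'do'] (min_width=23, slack=1)
Line 3: ['banana', 'no', 'curtain', 'end'] (min_width=21, slack=3)
Line 4: ['sun', 'my', 'box'] (min_width=10, slack=14)
Total lines: 4

Answer: 4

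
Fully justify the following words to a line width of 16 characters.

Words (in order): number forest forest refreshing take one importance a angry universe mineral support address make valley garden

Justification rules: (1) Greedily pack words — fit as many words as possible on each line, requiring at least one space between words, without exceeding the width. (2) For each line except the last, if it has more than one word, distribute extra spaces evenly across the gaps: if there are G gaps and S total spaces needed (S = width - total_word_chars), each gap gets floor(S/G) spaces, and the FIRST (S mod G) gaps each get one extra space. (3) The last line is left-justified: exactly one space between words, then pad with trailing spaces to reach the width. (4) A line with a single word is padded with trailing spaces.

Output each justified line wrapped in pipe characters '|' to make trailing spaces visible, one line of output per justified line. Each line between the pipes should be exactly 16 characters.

Line 1: ['number', 'forest'] (min_width=13, slack=3)
Line 2: ['forest'] (min_width=6, slack=10)
Line 3: ['refreshing', 'take'] (min_width=15, slack=1)
Line 4: ['one', 'importance', 'a'] (min_width=16, slack=0)
Line 5: ['angry', 'universe'] (min_width=14, slack=2)
Line 6: ['mineral', 'support'] (min_width=15, slack=1)
Line 7: ['address', 'make'] (min_width=12, slack=4)
Line 8: ['valley', 'garden'] (min_width=13, slack=3)

Answer: |number    forest|
|forest          |
|refreshing  take|
|one importance a|
|angry   universe|
|mineral  support|
|address     make|
|valley garden   |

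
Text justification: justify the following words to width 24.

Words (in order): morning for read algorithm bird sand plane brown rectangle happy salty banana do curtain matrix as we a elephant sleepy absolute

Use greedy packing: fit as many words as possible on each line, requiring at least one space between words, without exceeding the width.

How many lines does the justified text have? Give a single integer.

Line 1: ['morning', 'for', 'read'] (min_width=16, slack=8)
Line 2: ['algorithm', 'bird', 'sand'] (min_width=19, slack=5)
Line 3: ['plane', 'brown', 'rectangle'] (min_width=21, slack=3)
Line 4: ['happy', 'salty', 'banana', 'do'] (min_width=21, slack=3)
Line 5: ['curtain', 'matrix', 'as', 'we', 'a'] (min_width=22, slack=2)
Line 6: ['elephant', 'sleepy', 'absolute'] (min_width=24, slack=0)
Total lines: 6

Answer: 6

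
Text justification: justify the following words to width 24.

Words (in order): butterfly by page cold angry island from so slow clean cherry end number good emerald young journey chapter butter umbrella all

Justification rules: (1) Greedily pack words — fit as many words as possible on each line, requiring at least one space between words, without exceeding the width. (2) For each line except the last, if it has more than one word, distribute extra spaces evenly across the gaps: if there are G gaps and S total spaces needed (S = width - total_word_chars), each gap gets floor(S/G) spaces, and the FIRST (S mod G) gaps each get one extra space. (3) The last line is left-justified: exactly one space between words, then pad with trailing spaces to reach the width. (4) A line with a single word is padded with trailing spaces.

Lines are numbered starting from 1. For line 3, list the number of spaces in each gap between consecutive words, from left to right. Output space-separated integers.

Line 1: ['butterfly', 'by', 'page', 'cold'] (min_width=22, slack=2)
Line 2: ['angry', 'island', 'from', 'so'] (min_width=20, slack=4)
Line 3: ['slow', 'clean', 'cherry', 'end'] (min_width=21, slack=3)
Line 4: ['number', 'good', 'emerald'] (min_width=19, slack=5)
Line 5: ['young', 'journey', 'chapter'] (min_width=21, slack=3)
Line 6: ['butter', 'umbrella', 'all'] (min_width=19, slack=5)

Answer: 2 2 2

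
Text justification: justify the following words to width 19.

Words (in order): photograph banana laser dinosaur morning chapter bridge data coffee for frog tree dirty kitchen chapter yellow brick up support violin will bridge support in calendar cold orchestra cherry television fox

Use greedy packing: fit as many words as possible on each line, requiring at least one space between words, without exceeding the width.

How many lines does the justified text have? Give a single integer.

Answer: 12

Derivation:
Line 1: ['photograph', 'banana'] (min_width=17, slack=2)
Line 2: ['laser', 'dinosaur'] (min_width=14, slack=5)
Line 3: ['morning', 'chapter'] (min_width=15, slack=4)
Line 4: ['bridge', 'data', 'coffee'] (min_width=18, slack=1)
Line 5: ['for', 'frog', 'tree', 'dirty'] (min_width=19, slack=0)
Line 6: ['kitchen', 'chapter'] (min_width=15, slack=4)
Line 7: ['yellow', 'brick', 'up'] (min_width=15, slack=4)
Line 8: ['support', 'violin', 'will'] (min_width=19, slack=0)
Line 9: ['bridge', 'support', 'in'] (min_width=17, slack=2)
Line 10: ['calendar', 'cold'] (min_width=13, slack=6)
Line 11: ['orchestra', 'cherry'] (min_width=16, slack=3)
Line 12: ['television', 'fox'] (min_width=14, slack=5)
Total lines: 12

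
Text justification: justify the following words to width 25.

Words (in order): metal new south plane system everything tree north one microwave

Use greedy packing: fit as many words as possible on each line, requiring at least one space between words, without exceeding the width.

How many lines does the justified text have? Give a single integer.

Answer: 3

Derivation:
Line 1: ['metal', 'new', 'south', 'plane'] (min_width=21, slack=4)
Line 2: ['system', 'everything', 'tree'] (min_width=22, slack=3)
Line 3: ['north', 'one', 'microwave'] (min_width=19, slack=6)
Total lines: 3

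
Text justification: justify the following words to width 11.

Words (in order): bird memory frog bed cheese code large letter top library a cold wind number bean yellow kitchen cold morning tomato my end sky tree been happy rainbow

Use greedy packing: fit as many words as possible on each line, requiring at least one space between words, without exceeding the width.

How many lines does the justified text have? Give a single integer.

Line 1: ['bird', 'memory'] (min_width=11, slack=0)
Line 2: ['frog', 'bed'] (min_width=8, slack=3)
Line 3: ['cheese', 'code'] (min_width=11, slack=0)
Line 4: ['large'] (min_width=5, slack=6)
Line 5: ['letter', 'top'] (min_width=10, slack=1)
Line 6: ['library', 'a'] (min_width=9, slack=2)
Line 7: ['cold', 'wind'] (min_width=9, slack=2)
Line 8: ['number', 'bean'] (min_width=11, slack=0)
Line 9: ['yellow'] (min_width=6, slack=5)
Line 10: ['kitchen'] (min_width=7, slack=4)
Line 11: ['cold'] (min_width=4, slack=7)
Line 12: ['morning'] (min_width=7, slack=4)
Line 13: ['tomato', 'my'] (min_width=9, slack=2)
Line 14: ['end', 'sky'] (min_width=7, slack=4)
Line 15: ['tree', 'been'] (min_width=9, slack=2)
Line 16: ['happy'] (min_width=5, slack=6)
Line 17: ['rainbow'] (min_width=7, slack=4)
Total lines: 17

Answer: 17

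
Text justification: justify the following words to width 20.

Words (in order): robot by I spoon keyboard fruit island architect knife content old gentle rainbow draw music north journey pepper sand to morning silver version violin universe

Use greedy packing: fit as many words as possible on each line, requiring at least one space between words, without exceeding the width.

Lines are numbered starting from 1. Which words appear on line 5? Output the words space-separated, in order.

Answer: gentle rainbow draw

Derivation:
Line 1: ['robot', 'by', 'I', 'spoon'] (min_width=16, slack=4)
Line 2: ['keyboard', 'fruit'] (min_width=14, slack=6)
Line 3: ['island', 'architect'] (min_width=16, slack=4)
Line 4: ['knife', 'content', 'old'] (min_width=17, slack=3)
Line 5: ['gentle', 'rainbow', 'draw'] (min_width=19, slack=1)
Line 6: ['music', 'north', 'journey'] (min_width=19, slack=1)
Line 7: ['pepper', 'sand', 'to'] (min_width=14, slack=6)
Line 8: ['morning', 'silver'] (min_width=14, slack=6)
Line 9: ['version', 'violin'] (min_width=14, slack=6)
Line 10: ['universe'] (min_width=8, slack=12)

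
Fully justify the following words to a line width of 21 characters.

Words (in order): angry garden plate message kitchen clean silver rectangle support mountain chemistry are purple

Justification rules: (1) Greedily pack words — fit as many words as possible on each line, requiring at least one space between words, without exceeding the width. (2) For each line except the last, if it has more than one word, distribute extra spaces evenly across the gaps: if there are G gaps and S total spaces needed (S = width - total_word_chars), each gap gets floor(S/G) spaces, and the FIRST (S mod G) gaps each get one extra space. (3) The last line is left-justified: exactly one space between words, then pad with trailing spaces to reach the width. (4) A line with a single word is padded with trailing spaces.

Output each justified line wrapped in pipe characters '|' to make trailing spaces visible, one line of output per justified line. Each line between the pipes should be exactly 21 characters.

Line 1: ['angry', 'garden', 'plate'] (min_width=18, slack=3)
Line 2: ['message', 'kitchen', 'clean'] (min_width=21, slack=0)
Line 3: ['silver', 'rectangle'] (min_width=16, slack=5)
Line 4: ['support', 'mountain'] (min_width=16, slack=5)
Line 5: ['chemistry', 'are', 'purple'] (min_width=20, slack=1)

Answer: |angry   garden  plate|
|message kitchen clean|
|silver      rectangle|
|support      mountain|
|chemistry are purple |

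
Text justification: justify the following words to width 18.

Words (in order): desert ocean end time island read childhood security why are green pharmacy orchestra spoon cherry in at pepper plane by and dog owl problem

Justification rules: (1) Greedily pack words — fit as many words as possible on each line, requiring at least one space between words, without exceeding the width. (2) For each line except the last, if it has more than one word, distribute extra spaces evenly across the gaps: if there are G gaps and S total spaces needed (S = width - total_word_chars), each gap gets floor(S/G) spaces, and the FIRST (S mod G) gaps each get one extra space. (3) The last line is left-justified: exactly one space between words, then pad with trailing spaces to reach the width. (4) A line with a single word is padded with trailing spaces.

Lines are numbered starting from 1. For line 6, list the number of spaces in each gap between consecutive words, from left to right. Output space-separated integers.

Line 1: ['desert', 'ocean', 'end'] (min_width=16, slack=2)
Line 2: ['time', 'island', 'read'] (min_width=16, slack=2)
Line 3: ['childhood', 'security'] (min_width=18, slack=0)
Line 4: ['why', 'are', 'green'] (min_width=13, slack=5)
Line 5: ['pharmacy', 'orchestra'] (min_width=18, slack=0)
Line 6: ['spoon', 'cherry', 'in', 'at'] (min_width=18, slack=0)
Line 7: ['pepper', 'plane', 'by'] (min_width=15, slack=3)
Line 8: ['and', 'dog', 'owl'] (min_width=11, slack=7)
Line 9: ['problem'] (min_width=7, slack=11)

Answer: 1 1 1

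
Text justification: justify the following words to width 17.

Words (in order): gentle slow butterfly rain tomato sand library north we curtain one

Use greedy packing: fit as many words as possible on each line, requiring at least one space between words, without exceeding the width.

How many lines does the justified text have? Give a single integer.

Line 1: ['gentle', 'slow'] (min_width=11, slack=6)
Line 2: ['butterfly', 'rain'] (min_width=14, slack=3)
Line 3: ['tomato', 'sand'] (min_width=11, slack=6)
Line 4: ['library', 'north', 'we'] (min_width=16, slack=1)
Line 5: ['curtain', 'one'] (min_width=11, slack=6)
Total lines: 5

Answer: 5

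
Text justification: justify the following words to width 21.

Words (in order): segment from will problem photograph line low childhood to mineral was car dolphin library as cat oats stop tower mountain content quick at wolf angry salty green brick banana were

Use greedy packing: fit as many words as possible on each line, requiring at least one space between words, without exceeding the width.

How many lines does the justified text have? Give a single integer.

Answer: 10

Derivation:
Line 1: ['segment', 'from', 'will'] (min_width=17, slack=4)
Line 2: ['problem', 'photograph'] (min_width=18, slack=3)
Line 3: ['line', 'low', 'childhood', 'to'] (min_width=21, slack=0)
Line 4: ['mineral', 'was', 'car'] (min_width=15, slack=6)
Line 5: ['dolphin', 'library', 'as'] (min_width=18, slack=3)
Line 6: ['cat', 'oats', 'stop', 'tower'] (min_width=19, slack=2)
Line 7: ['mountain', 'content'] (min_width=16, slack=5)
Line 8: ['quick', 'at', 'wolf', 'angry'] (min_width=19, slack=2)
Line 9: ['salty', 'green', 'brick'] (min_width=17, slack=4)
Line 10: ['banana', 'were'] (min_width=11, slack=10)
Total lines: 10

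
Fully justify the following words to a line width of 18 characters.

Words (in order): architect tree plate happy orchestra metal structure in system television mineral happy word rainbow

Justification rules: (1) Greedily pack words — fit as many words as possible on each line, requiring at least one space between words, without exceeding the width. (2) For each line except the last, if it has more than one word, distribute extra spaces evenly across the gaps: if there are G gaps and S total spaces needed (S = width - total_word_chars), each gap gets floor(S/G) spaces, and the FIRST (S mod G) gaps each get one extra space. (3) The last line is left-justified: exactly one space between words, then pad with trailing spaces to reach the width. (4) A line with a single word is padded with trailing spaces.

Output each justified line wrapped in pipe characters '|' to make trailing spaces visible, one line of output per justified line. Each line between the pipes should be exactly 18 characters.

Answer: |architect     tree|
|plate        happy|
|orchestra    metal|
|structure       in|
|system  television|
|mineral happy word|
|rainbow           |

Derivation:
Line 1: ['architect', 'tree'] (min_width=14, slack=4)
Line 2: ['plate', 'happy'] (min_width=11, slack=7)
Line 3: ['orchestra', 'metal'] (min_width=15, slack=3)
Line 4: ['structure', 'in'] (min_width=12, slack=6)
Line 5: ['system', 'television'] (min_width=17, slack=1)
Line 6: ['mineral', 'happy', 'word'] (min_width=18, slack=0)
Line 7: ['rainbow'] (min_width=7, slack=11)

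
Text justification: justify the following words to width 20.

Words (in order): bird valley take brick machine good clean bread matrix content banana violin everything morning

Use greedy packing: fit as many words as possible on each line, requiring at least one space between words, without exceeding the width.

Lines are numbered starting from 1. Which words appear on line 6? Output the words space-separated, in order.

Answer: morning

Derivation:
Line 1: ['bird', 'valley', 'take'] (min_width=16, slack=4)
Line 2: ['brick', 'machine', 'good'] (min_width=18, slack=2)
Line 3: ['clean', 'bread', 'matrix'] (min_width=18, slack=2)
Line 4: ['content', 'banana'] (min_width=14, slack=6)
Line 5: ['violin', 'everything'] (min_width=17, slack=3)
Line 6: ['morning'] (min_width=7, slack=13)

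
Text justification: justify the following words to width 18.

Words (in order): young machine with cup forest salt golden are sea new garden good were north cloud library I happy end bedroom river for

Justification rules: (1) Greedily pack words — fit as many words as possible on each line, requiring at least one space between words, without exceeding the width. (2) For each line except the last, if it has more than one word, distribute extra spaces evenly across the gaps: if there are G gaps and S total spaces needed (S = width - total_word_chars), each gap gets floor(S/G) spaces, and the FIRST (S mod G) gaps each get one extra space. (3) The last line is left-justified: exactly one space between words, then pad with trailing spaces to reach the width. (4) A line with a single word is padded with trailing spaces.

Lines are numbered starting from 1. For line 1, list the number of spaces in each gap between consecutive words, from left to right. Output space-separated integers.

Answer: 1 1

Derivation:
Line 1: ['young', 'machine', 'with'] (min_width=18, slack=0)
Line 2: ['cup', 'forest', 'salt'] (min_width=15, slack=3)
Line 3: ['golden', 'are', 'sea', 'new'] (min_width=18, slack=0)
Line 4: ['garden', 'good', 'were'] (min_width=16, slack=2)
Line 5: ['north', 'cloud'] (min_width=11, slack=7)
Line 6: ['library', 'I', 'happy'] (min_width=15, slack=3)
Line 7: ['end', 'bedroom', 'river'] (min_width=17, slack=1)
Line 8: ['for'] (min_width=3, slack=15)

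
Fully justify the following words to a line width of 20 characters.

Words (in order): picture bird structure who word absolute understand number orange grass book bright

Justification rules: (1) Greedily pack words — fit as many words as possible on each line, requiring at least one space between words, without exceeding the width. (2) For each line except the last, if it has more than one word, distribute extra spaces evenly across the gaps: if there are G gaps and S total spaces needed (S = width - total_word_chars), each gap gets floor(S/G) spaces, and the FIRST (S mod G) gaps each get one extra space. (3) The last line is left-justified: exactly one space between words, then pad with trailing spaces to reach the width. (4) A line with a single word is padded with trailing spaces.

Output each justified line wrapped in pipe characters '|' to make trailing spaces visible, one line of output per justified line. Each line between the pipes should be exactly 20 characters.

Answer: |picture         bird|
|structure  who  word|
|absolute  understand|
|number  orange grass|
|book bright         |

Derivation:
Line 1: ['picture', 'bird'] (min_width=12, slack=8)
Line 2: ['structure', 'who', 'word'] (min_width=18, slack=2)
Line 3: ['absolute', 'understand'] (min_width=19, slack=1)
Line 4: ['number', 'orange', 'grass'] (min_width=19, slack=1)
Line 5: ['book', 'bright'] (min_width=11, slack=9)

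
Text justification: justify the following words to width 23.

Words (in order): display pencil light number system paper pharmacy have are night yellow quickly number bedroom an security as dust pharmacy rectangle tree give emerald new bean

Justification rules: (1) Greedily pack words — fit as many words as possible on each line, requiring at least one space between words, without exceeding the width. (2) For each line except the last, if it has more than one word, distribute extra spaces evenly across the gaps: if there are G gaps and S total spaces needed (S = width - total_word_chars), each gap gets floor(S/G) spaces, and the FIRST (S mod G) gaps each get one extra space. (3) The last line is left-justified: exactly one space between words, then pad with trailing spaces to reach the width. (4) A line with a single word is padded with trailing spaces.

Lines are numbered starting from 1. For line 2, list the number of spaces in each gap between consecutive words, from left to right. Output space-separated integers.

Line 1: ['display', 'pencil', 'light'] (min_width=20, slack=3)
Line 2: ['number', 'system', 'paper'] (min_width=19, slack=4)
Line 3: ['pharmacy', 'have', 'are', 'night'] (min_width=23, slack=0)
Line 4: ['yellow', 'quickly', 'number'] (min_width=21, slack=2)
Line 5: ['bedroom', 'an', 'security', 'as'] (min_width=22, slack=1)
Line 6: ['dust', 'pharmacy', 'rectangle'] (min_width=23, slack=0)
Line 7: ['tree', 'give', 'emerald', 'new'] (min_width=21, slack=2)
Line 8: ['bean'] (min_width=4, slack=19)

Answer: 3 3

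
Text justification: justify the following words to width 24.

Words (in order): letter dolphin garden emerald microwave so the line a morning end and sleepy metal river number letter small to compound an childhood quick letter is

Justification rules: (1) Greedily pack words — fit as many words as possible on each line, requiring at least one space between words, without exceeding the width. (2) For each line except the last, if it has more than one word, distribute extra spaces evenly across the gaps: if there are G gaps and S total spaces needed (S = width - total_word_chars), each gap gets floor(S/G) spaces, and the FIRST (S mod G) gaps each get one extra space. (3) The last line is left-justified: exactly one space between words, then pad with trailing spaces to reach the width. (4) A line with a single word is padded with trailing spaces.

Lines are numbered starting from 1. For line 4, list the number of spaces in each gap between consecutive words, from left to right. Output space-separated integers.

Answer: 4 4

Derivation:
Line 1: ['letter', 'dolphin', 'garden'] (min_width=21, slack=3)
Line 2: ['emerald', 'microwave', 'so', 'the'] (min_width=24, slack=0)
Line 3: ['line', 'a', 'morning', 'end', 'and'] (min_width=22, slack=2)
Line 4: ['sleepy', 'metal', 'river'] (min_width=18, slack=6)
Line 5: ['number', 'letter', 'small', 'to'] (min_width=22, slack=2)
Line 6: ['compound', 'an', 'childhood'] (min_width=21, slack=3)
Line 7: ['quick', 'letter', 'is'] (min_width=15, slack=9)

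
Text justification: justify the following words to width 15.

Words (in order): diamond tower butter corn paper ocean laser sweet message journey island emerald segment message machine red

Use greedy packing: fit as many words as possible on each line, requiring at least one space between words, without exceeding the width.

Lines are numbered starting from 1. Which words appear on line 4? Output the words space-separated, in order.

Answer: laser sweet

Derivation:
Line 1: ['diamond', 'tower'] (min_width=13, slack=2)
Line 2: ['butter', 'corn'] (min_width=11, slack=4)
Line 3: ['paper', 'ocean'] (min_width=11, slack=4)
Line 4: ['laser', 'sweet'] (min_width=11, slack=4)
Line 5: ['message', 'journey'] (min_width=15, slack=0)
Line 6: ['island', 'emerald'] (min_width=14, slack=1)
Line 7: ['segment', 'message'] (min_width=15, slack=0)
Line 8: ['machine', 'red'] (min_width=11, slack=4)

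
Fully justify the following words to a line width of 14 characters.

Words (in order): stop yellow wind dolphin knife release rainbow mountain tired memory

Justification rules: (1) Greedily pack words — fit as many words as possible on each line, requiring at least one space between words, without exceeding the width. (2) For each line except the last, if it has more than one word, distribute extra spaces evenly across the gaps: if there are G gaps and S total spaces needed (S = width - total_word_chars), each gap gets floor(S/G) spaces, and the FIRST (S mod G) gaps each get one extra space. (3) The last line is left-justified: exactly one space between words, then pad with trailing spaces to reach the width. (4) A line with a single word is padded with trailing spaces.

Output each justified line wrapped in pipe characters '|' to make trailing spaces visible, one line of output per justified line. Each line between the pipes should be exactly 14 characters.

Line 1: ['stop', 'yellow'] (min_width=11, slack=3)
Line 2: ['wind', 'dolphin'] (min_width=12, slack=2)
Line 3: ['knife', 'release'] (min_width=13, slack=1)
Line 4: ['rainbow'] (min_width=7, slack=7)
Line 5: ['mountain', 'tired'] (min_width=14, slack=0)
Line 6: ['memory'] (min_width=6, slack=8)

Answer: |stop    yellow|
|wind   dolphin|
|knife  release|
|rainbow       |
|mountain tired|
|memory        |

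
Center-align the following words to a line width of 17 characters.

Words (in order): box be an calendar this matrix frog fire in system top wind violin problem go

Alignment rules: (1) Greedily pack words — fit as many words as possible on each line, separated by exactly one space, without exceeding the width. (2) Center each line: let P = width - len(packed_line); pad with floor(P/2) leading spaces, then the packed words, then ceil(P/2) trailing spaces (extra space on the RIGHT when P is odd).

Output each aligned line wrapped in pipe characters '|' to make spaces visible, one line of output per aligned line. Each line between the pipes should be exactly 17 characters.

Line 1: ['box', 'be', 'an'] (min_width=9, slack=8)
Line 2: ['calendar', 'this'] (min_width=13, slack=4)
Line 3: ['matrix', 'frog', 'fire'] (min_width=16, slack=1)
Line 4: ['in', 'system', 'top'] (min_width=13, slack=4)
Line 5: ['wind', 'violin'] (min_width=11, slack=6)
Line 6: ['problem', 'go'] (min_width=10, slack=7)

Answer: |    box be an    |
|  calendar this  |
|matrix frog fire |
|  in system top  |
|   wind violin   |
|   problem go    |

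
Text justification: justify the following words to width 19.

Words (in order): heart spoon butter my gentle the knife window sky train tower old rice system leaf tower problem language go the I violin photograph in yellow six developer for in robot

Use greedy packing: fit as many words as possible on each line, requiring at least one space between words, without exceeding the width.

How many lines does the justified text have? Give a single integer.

Line 1: ['heart', 'spoon', 'butter'] (min_width=18, slack=1)
Line 2: ['my', 'gentle', 'the', 'knife'] (min_width=19, slack=0)
Line 3: ['window', 'sky', 'train'] (min_width=16, slack=3)
Line 4: ['tower', 'old', 'rice'] (min_width=14, slack=5)
Line 5: ['system', 'leaf', 'tower'] (min_width=17, slack=2)
Line 6: ['problem', 'language', 'go'] (min_width=19, slack=0)
Line 7: ['the', 'I', 'violin'] (min_width=12, slack=7)
Line 8: ['photograph', 'in'] (min_width=13, slack=6)
Line 9: ['yellow', 'six'] (min_width=10, slack=9)
Line 10: ['developer', 'for', 'in'] (min_width=16, slack=3)
Line 11: ['robot'] (min_width=5, slack=14)
Total lines: 11

Answer: 11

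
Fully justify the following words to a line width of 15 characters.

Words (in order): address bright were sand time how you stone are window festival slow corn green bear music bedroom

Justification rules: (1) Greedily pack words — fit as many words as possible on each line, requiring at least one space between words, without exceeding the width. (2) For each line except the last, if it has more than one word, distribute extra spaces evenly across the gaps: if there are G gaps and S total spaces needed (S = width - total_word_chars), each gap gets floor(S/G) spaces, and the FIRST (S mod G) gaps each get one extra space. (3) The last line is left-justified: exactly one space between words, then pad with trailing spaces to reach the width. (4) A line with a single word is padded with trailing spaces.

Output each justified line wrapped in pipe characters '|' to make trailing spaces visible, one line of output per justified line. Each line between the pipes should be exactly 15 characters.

Answer: |address  bright|
|were  sand time|
|how  you  stone|
|are      window|
|festival   slow|
|corn green bear|
|music bedroom  |

Derivation:
Line 1: ['address', 'bright'] (min_width=14, slack=1)
Line 2: ['were', 'sand', 'time'] (min_width=14, slack=1)
Line 3: ['how', 'you', 'stone'] (min_width=13, slack=2)
Line 4: ['are', 'window'] (min_width=10, slack=5)
Line 5: ['festival', 'slow'] (min_width=13, slack=2)
Line 6: ['corn', 'green', 'bear'] (min_width=15, slack=0)
Line 7: ['music', 'bedroom'] (min_width=13, slack=2)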